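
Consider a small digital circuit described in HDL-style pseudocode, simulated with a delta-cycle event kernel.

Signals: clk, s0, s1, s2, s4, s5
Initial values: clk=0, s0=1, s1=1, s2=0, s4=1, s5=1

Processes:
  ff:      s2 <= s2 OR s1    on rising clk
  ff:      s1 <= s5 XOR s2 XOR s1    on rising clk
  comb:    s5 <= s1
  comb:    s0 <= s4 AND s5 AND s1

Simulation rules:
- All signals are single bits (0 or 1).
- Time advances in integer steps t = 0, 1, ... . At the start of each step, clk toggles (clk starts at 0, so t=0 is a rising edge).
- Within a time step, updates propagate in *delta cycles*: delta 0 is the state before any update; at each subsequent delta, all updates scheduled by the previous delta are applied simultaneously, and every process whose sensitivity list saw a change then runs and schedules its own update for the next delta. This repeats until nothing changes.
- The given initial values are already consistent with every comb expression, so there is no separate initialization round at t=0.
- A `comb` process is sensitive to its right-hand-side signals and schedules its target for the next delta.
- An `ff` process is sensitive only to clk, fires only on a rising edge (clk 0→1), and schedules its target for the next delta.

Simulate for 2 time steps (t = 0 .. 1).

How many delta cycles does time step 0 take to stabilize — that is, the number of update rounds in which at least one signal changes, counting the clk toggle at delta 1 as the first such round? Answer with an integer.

t0.Δ0 s0=1 clk=0 s4=1 s1=1 s5=1 s2=0
t0.Δ1 s0=1 clk=1 s4=1 s1=1 s5=1 s2=0
t0.Δ2 s0=1 clk=1 s4=1 s1=0 s5=1 s2=1
t0.Δ3 s0=0 clk=1 s4=1 s1=0 s5=0 s2=1
t1.Δ0 s0=0 clk=1 s4=1 s1=0 s5=0 s2=1
t1.Δ1 s0=0 clk=0 s4=1 s1=0 s5=0 s2=1

3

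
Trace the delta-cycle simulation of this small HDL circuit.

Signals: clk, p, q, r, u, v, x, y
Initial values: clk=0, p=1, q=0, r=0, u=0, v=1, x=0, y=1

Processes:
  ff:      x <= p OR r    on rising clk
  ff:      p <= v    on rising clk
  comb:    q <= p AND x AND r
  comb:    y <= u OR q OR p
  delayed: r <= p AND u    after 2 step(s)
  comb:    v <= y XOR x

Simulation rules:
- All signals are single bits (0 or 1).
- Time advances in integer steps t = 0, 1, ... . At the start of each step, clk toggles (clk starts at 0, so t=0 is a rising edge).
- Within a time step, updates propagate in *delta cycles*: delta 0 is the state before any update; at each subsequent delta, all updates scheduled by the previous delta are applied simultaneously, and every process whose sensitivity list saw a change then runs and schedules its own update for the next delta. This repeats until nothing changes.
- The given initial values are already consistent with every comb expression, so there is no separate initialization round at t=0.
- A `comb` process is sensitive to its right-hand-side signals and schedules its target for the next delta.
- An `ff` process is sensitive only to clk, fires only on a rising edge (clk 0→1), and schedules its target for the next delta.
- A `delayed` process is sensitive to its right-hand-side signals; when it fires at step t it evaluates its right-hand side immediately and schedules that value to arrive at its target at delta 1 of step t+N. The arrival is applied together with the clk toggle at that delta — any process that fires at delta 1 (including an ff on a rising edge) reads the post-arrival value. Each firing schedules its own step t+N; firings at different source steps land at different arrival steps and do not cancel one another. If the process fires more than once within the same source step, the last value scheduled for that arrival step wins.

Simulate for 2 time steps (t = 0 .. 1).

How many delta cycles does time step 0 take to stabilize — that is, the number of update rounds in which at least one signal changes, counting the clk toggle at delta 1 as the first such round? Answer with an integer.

t=0 Δ0: r=0 y=1 q=0 v=1 p=1 x=0 clk=0 u=0
  Δ1: clk:0→1
  Δ2: x:0→1
  Δ3: v:1→0
  (3Δ to stable)
t=1 Δ0: r=0 y=1 q=0 v=0 p=1 x=1 clk=1 u=0
  Δ1: clk:1→0
  (1Δ to stable)

3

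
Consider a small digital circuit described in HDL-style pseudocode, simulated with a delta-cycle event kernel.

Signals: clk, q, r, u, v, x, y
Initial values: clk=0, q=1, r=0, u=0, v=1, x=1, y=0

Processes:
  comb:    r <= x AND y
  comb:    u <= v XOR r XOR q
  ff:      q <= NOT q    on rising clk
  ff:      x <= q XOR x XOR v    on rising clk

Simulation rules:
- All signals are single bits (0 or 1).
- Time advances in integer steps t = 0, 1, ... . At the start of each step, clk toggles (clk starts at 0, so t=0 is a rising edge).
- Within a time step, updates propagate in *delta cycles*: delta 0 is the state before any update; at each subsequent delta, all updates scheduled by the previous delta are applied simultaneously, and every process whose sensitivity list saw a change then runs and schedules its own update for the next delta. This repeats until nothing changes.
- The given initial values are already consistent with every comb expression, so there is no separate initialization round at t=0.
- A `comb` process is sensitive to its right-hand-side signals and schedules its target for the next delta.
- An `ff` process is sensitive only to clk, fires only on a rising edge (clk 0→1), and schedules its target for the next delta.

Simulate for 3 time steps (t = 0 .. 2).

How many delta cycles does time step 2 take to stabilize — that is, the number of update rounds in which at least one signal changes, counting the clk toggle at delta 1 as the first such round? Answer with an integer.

t0.Δ0 x=1 v=1 y=0 clk=0 u=0 q=1 r=0
t0.Δ1 x=1 v=1 y=0 clk=1 u=0 q=1 r=0
t0.Δ2 x=1 v=1 y=0 clk=1 u=0 q=0 r=0
t0.Δ3 x=1 v=1 y=0 clk=1 u=1 q=0 r=0
t1.Δ0 x=1 v=1 y=0 clk=1 u=1 q=0 r=0
t1.Δ1 x=1 v=1 y=0 clk=0 u=1 q=0 r=0
t2.Δ0 x=1 v=1 y=0 clk=0 u=1 q=0 r=0
t2.Δ1 x=1 v=1 y=0 clk=1 u=1 q=0 r=0
t2.Δ2 x=0 v=1 y=0 clk=1 u=1 q=1 r=0
t2.Δ3 x=0 v=1 y=0 clk=1 u=0 q=1 r=0

3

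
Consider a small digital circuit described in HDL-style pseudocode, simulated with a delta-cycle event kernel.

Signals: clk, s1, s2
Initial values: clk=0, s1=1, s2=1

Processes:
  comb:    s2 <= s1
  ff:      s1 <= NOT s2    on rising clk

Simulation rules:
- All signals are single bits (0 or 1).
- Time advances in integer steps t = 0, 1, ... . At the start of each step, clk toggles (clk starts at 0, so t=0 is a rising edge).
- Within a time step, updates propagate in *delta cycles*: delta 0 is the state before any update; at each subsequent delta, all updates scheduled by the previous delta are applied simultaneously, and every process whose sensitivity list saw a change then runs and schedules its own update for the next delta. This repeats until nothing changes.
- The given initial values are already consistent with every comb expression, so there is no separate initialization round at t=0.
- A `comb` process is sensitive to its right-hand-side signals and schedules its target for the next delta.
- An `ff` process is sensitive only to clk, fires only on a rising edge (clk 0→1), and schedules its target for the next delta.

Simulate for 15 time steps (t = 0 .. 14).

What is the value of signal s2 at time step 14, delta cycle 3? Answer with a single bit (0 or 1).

t=0 Δ0: s1=1 s2=1 clk=0
  Δ1: clk:0→1
  Δ2: s1:1→0
  Δ3: s2:1→0
  (3Δ to stable)
t=1 Δ0: s1=0 s2=0 clk=1
  Δ1: clk:1→0
  (1Δ to stable)
t=2 Δ0: s1=0 s2=0 clk=0
  Δ1: clk:0→1
  Δ2: s1:0→1
  Δ3: s2:0→1
  (3Δ to stable)
t=3 Δ0: s1=1 s2=1 clk=1
  Δ1: clk:1→0
  (1Δ to stable)
t=4 Δ0: s1=1 s2=1 clk=0
  Δ1: clk:0→1
  Δ2: s1:1→0
  Δ3: s2:1→0
  (3Δ to stable)
t=5 Δ0: s1=0 s2=0 clk=1
  Δ1: clk:1→0
  (1Δ to stable)
t=6 Δ0: s1=0 s2=0 clk=0
  Δ1: clk:0→1
  Δ2: s1:0→1
  Δ3: s2:0→1
  (3Δ to stable)
t=7 Δ0: s1=1 s2=1 clk=1
  Δ1: clk:1→0
  (1Δ to stable)
t=8 Δ0: s1=1 s2=1 clk=0
  Δ1: clk:0→1
  Δ2: s1:1→0
  Δ3: s2:1→0
  (3Δ to stable)
t=9 Δ0: s1=0 s2=0 clk=1
  Δ1: clk:1→0
  (1Δ to stable)
t=10 Δ0: s1=0 s2=0 clk=0
  Δ1: clk:0→1
  Δ2: s1:0→1
  Δ3: s2:0→1
  (3Δ to stable)
t=11 Δ0: s1=1 s2=1 clk=1
  Δ1: clk:1→0
  (1Δ to stable)
t=12 Δ0: s1=1 s2=1 clk=0
  Δ1: clk:0→1
  Δ2: s1:1→0
  Δ3: s2:1→0
  (3Δ to stable)
t=13 Δ0: s1=0 s2=0 clk=1
  Δ1: clk:1→0
  (1Δ to stable)
t=14 Δ0: s1=0 s2=0 clk=0
  Δ1: clk:0→1
  Δ2: s1:0→1
  Δ3: s2:0→1
  (3Δ to stable)

1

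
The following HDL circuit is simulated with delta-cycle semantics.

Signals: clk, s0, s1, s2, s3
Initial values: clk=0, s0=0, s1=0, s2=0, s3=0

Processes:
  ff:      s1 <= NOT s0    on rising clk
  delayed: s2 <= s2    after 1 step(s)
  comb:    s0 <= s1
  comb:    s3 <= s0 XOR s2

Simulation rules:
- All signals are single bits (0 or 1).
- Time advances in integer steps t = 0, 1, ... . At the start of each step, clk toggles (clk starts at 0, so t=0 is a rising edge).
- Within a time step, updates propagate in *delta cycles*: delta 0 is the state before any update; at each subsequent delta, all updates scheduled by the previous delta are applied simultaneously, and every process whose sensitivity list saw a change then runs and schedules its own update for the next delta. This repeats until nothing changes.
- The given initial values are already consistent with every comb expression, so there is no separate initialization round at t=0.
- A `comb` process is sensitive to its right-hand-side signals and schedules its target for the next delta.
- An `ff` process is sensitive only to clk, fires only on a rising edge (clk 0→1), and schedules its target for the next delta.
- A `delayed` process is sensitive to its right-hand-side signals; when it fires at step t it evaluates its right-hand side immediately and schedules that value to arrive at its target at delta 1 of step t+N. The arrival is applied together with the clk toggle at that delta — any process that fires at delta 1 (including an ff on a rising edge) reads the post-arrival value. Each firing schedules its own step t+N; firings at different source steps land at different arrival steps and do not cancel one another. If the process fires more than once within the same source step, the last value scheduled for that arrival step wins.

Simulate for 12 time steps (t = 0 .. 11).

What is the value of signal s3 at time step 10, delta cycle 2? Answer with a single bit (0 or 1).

1

[bits: s2,s3,clk,s1,s0]
t=0: Δ0=00000 Δ1=00100 Δ2=00110 Δ3=00111 Δ4=01111 | 4Δ
t=1: Δ0=01111 Δ1=01011 | 1Δ
t=2: Δ0=01011 Δ1=01111 Δ2=01101 Δ3=01100 Δ4=00100 | 4Δ
t=3: Δ0=00100 Δ1=00000 | 1Δ
t=4: Δ0=00000 Δ1=00100 Δ2=00110 Δ3=00111 Δ4=01111 | 4Δ
t=5: Δ0=01111 Δ1=01011 | 1Δ
t=6: Δ0=01011 Δ1=01111 Δ2=01101 Δ3=01100 Δ4=00100 | 4Δ
t=7: Δ0=00100 Δ1=00000 | 1Δ
t=8: Δ0=00000 Δ1=00100 Δ2=00110 Δ3=00111 Δ4=01111 | 4Δ
t=9: Δ0=01111 Δ1=01011 | 1Δ
t=10: Δ0=01011 Δ1=01111 Δ2=01101 Δ3=01100 Δ4=00100 | 4Δ
t=11: Δ0=00100 Δ1=00000 | 1Δ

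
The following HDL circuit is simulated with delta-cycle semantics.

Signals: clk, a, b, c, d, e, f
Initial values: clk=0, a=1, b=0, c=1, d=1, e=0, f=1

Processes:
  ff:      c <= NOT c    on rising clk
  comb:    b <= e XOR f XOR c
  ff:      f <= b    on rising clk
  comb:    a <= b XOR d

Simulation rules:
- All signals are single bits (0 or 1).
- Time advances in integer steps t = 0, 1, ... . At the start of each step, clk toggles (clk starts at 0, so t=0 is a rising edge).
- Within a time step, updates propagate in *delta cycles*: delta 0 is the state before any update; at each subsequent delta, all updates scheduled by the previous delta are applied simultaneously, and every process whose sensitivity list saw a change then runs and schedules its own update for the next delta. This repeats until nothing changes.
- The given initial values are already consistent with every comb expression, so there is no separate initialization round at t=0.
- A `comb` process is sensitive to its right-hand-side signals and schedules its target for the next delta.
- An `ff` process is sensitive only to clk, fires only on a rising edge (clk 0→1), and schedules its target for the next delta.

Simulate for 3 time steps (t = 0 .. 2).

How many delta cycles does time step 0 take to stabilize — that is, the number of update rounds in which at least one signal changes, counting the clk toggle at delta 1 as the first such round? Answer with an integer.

t=0 Δ0: clk=0 e=0 b=0 d=1 a=1 f=1 c=1
  Δ1: clk:0→1
  Δ2: f:1→0, c:1→0
  (2Δ to stable)
t=1 Δ0: clk=1 e=0 b=0 d=1 a=1 f=0 c=0
  Δ1: clk:1→0
  (1Δ to stable)
t=2 Δ0: clk=0 e=0 b=0 d=1 a=1 f=0 c=0
  Δ1: clk:0→1
  Δ2: c:0→1
  Δ3: b:0→1
  Δ4: a:1→0
  (4Δ to stable)

2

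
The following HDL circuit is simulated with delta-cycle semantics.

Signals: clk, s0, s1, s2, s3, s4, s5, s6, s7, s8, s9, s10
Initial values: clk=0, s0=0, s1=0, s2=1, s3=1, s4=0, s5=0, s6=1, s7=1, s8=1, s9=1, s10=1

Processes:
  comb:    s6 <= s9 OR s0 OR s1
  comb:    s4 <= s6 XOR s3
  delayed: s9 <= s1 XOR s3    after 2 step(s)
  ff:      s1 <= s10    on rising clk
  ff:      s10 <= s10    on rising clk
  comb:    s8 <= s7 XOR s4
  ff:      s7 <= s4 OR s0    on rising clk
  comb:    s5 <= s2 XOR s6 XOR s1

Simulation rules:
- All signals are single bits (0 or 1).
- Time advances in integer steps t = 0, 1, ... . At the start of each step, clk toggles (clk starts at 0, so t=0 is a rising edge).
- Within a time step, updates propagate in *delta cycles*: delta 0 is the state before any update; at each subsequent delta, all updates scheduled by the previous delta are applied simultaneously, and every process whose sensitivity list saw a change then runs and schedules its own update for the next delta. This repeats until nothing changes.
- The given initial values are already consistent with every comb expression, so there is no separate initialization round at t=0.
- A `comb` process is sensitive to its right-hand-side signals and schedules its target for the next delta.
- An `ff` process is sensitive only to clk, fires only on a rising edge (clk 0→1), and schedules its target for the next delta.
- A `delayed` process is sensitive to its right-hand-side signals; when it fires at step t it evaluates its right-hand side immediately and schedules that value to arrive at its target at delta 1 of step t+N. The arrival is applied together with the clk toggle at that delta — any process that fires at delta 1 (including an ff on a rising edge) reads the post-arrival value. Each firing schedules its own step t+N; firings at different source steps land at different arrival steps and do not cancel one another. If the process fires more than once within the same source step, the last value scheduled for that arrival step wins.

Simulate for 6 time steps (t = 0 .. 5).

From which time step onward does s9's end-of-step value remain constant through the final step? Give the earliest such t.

[bits: s0,s8,s3,s2,s6,s1,s4,s7,clk,s9,s5,s10]
t=0: Δ0=011110010101 Δ1=011110011101 Δ2=011111001101 Δ3=001111001111 | 3Δ
t=1: Δ0=001111001111 Δ1=001111000111 | 1Δ
t=2: Δ0=001111000111 Δ1=001111001011 | 1Δ
t=3: Δ0=001111001011 Δ1=001111000011 | 1Δ
t=4: Δ0=001111000011 Δ1=001111001011 | 1Δ
t=5: Δ0=001111001011 Δ1=001111000011 | 1Δ

2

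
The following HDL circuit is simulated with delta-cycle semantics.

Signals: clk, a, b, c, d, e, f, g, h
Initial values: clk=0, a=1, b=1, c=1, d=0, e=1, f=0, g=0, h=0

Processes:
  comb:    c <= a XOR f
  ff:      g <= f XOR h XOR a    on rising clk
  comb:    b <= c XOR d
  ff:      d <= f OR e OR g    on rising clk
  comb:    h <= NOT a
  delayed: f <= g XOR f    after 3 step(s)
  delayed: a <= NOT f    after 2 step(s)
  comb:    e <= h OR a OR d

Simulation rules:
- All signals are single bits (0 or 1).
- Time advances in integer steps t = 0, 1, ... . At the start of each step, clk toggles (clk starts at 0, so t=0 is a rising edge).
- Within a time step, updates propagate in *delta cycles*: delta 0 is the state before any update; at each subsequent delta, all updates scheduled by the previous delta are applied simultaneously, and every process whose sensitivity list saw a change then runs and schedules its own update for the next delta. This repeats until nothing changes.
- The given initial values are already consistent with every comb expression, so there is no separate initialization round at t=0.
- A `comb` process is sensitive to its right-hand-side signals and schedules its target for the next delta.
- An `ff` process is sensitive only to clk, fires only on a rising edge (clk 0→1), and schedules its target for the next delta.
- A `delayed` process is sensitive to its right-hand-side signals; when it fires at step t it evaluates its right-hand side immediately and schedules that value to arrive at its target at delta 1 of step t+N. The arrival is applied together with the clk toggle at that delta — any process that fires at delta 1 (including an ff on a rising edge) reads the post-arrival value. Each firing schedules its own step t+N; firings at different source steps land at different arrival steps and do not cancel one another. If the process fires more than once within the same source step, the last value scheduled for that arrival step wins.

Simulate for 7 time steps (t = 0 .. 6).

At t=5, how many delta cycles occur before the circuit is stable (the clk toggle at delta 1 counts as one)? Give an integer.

[bits: h,f,clk,c,g,a,e,d,b]
t=0: Δ0=000101101 Δ1=001101101 Δ2=001111111 Δ3=001111110 | 3Δ
t=1: Δ0=001111110 Δ1=000111110 | 1Δ
t=2: Δ0=000111110 Δ1=001111110 | 1Δ
t=3: Δ0=001111110 Δ1=010111110 Δ2=010011110 Δ3=010011111 | 3Δ
t=4: Δ0=010011111 Δ1=011011111 Δ2=011001111 | 2Δ
t=5: Δ0=011001111 Δ1=010000111 Δ2=110100111 Δ3=110100110 | 3Δ
t=6: Δ0=110100110 Δ1=101100110 Δ2=101010110 Δ3=101010111 | 3Δ

3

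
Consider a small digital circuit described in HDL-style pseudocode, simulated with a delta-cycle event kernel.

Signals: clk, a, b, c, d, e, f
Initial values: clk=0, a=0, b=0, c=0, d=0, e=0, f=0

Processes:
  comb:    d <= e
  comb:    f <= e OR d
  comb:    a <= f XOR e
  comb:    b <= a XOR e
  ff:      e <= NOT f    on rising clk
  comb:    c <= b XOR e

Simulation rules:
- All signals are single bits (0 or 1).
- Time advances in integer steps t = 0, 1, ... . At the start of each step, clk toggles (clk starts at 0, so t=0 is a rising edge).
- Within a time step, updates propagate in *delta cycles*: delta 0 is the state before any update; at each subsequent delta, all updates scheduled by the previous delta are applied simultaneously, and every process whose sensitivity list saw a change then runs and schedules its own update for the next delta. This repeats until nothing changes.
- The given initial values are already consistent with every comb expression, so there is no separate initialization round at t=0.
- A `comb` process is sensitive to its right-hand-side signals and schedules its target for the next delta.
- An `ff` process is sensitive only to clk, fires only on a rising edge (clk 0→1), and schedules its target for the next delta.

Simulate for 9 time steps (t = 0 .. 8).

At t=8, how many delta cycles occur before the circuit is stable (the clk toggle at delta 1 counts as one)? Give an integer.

6

t0.Δ0 d=0 b=0 a=0 f=0 e=0 clk=0 c=0
t0.Δ1 d=0 b=0 a=0 f=0 e=0 clk=1 c=0
t0.Δ2 d=0 b=0 a=0 f=0 e=1 clk=1 c=0
t0.Δ3 d=1 b=1 a=1 f=1 e=1 clk=1 c=1
t0.Δ4 d=1 b=0 a=0 f=1 e=1 clk=1 c=0
t0.Δ5 d=1 b=1 a=0 f=1 e=1 clk=1 c=1
t0.Δ6 d=1 b=1 a=0 f=1 e=1 clk=1 c=0
t1.Δ0 d=1 b=1 a=0 f=1 e=1 clk=1 c=0
t1.Δ1 d=1 b=1 a=0 f=1 e=1 clk=0 c=0
t2.Δ0 d=1 b=1 a=0 f=1 e=1 clk=0 c=0
t2.Δ1 d=1 b=1 a=0 f=1 e=1 clk=1 c=0
t2.Δ2 d=1 b=1 a=0 f=1 e=0 clk=1 c=0
t2.Δ3 d=0 b=0 a=1 f=1 e=0 clk=1 c=1
t2.Δ4 d=0 b=1 a=1 f=0 e=0 clk=1 c=0
t2.Δ5 d=0 b=1 a=0 f=0 e=0 clk=1 c=1
t2.Δ6 d=0 b=0 a=0 f=0 e=0 clk=1 c=1
t2.Δ7 d=0 b=0 a=0 f=0 e=0 clk=1 c=0
t3.Δ0 d=0 b=0 a=0 f=0 e=0 clk=1 c=0
t3.Δ1 d=0 b=0 a=0 f=0 e=0 clk=0 c=0
t4.Δ0 d=0 b=0 a=0 f=0 e=0 clk=0 c=0
t4.Δ1 d=0 b=0 a=0 f=0 e=0 clk=1 c=0
t4.Δ2 d=0 b=0 a=0 f=0 e=1 clk=1 c=0
t4.Δ3 d=1 b=1 a=1 f=1 e=1 clk=1 c=1
t4.Δ4 d=1 b=0 a=0 f=1 e=1 clk=1 c=0
t4.Δ5 d=1 b=1 a=0 f=1 e=1 clk=1 c=1
t4.Δ6 d=1 b=1 a=0 f=1 e=1 clk=1 c=0
t5.Δ0 d=1 b=1 a=0 f=1 e=1 clk=1 c=0
t5.Δ1 d=1 b=1 a=0 f=1 e=1 clk=0 c=0
t6.Δ0 d=1 b=1 a=0 f=1 e=1 clk=0 c=0
t6.Δ1 d=1 b=1 a=0 f=1 e=1 clk=1 c=0
t6.Δ2 d=1 b=1 a=0 f=1 e=0 clk=1 c=0
t6.Δ3 d=0 b=0 a=1 f=1 e=0 clk=1 c=1
t6.Δ4 d=0 b=1 a=1 f=0 e=0 clk=1 c=0
t6.Δ5 d=0 b=1 a=0 f=0 e=0 clk=1 c=1
t6.Δ6 d=0 b=0 a=0 f=0 e=0 clk=1 c=1
t6.Δ7 d=0 b=0 a=0 f=0 e=0 clk=1 c=0
t7.Δ0 d=0 b=0 a=0 f=0 e=0 clk=1 c=0
t7.Δ1 d=0 b=0 a=0 f=0 e=0 clk=0 c=0
t8.Δ0 d=0 b=0 a=0 f=0 e=0 clk=0 c=0
t8.Δ1 d=0 b=0 a=0 f=0 e=0 clk=1 c=0
t8.Δ2 d=0 b=0 a=0 f=0 e=1 clk=1 c=0
t8.Δ3 d=1 b=1 a=1 f=1 e=1 clk=1 c=1
t8.Δ4 d=1 b=0 a=0 f=1 e=1 clk=1 c=0
t8.Δ5 d=1 b=1 a=0 f=1 e=1 clk=1 c=1
t8.Δ6 d=1 b=1 a=0 f=1 e=1 clk=1 c=0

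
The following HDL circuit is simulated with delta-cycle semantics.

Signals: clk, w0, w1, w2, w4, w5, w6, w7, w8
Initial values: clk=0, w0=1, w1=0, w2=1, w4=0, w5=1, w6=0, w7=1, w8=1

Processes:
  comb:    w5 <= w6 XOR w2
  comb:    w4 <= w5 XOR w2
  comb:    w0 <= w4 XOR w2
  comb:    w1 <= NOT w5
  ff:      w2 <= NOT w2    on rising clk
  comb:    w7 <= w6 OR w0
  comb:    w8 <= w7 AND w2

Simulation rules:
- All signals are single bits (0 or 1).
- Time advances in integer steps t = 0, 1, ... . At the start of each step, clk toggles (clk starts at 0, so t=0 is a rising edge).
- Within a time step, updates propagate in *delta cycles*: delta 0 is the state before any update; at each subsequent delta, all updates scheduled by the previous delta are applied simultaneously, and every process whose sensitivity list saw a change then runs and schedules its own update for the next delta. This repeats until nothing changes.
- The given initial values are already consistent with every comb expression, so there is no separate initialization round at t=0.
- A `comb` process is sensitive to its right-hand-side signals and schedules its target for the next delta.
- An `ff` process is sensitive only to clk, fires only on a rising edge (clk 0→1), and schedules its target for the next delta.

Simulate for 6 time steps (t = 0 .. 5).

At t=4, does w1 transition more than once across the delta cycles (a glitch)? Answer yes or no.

no

t0.Δ0 w2=1 w4=0 w7=1 w1=0 w0=1 w5=1 clk=0 w8=1 w6=0
t0.Δ1 w2=1 w4=0 w7=1 w1=0 w0=1 w5=1 clk=1 w8=1 w6=0
t0.Δ2 w2=0 w4=0 w7=1 w1=0 w0=1 w5=1 clk=1 w8=1 w6=0
t0.Δ3 w2=0 w4=1 w7=1 w1=0 w0=0 w5=0 clk=1 w8=0 w6=0
t0.Δ4 w2=0 w4=0 w7=0 w1=1 w0=1 w5=0 clk=1 w8=0 w6=0
t0.Δ5 w2=0 w4=0 w7=1 w1=1 w0=0 w5=0 clk=1 w8=0 w6=0
t0.Δ6 w2=0 w4=0 w7=0 w1=1 w0=0 w5=0 clk=1 w8=0 w6=0
t1.Δ0 w2=0 w4=0 w7=0 w1=1 w0=0 w5=0 clk=1 w8=0 w6=0
t1.Δ1 w2=0 w4=0 w7=0 w1=1 w0=0 w5=0 clk=0 w8=0 w6=0
t2.Δ0 w2=0 w4=0 w7=0 w1=1 w0=0 w5=0 clk=0 w8=0 w6=0
t2.Δ1 w2=0 w4=0 w7=0 w1=1 w0=0 w5=0 clk=1 w8=0 w6=0
t2.Δ2 w2=1 w4=0 w7=0 w1=1 w0=0 w5=0 clk=1 w8=0 w6=0
t2.Δ3 w2=1 w4=1 w7=0 w1=1 w0=1 w5=1 clk=1 w8=0 w6=0
t2.Δ4 w2=1 w4=0 w7=1 w1=0 w0=0 w5=1 clk=1 w8=0 w6=0
t2.Δ5 w2=1 w4=0 w7=0 w1=0 w0=1 w5=1 clk=1 w8=1 w6=0
t2.Δ6 w2=1 w4=0 w7=1 w1=0 w0=1 w5=1 clk=1 w8=0 w6=0
t2.Δ7 w2=1 w4=0 w7=1 w1=0 w0=1 w5=1 clk=1 w8=1 w6=0
t3.Δ0 w2=1 w4=0 w7=1 w1=0 w0=1 w5=1 clk=1 w8=1 w6=0
t3.Δ1 w2=1 w4=0 w7=1 w1=0 w0=1 w5=1 clk=0 w8=1 w6=0
t4.Δ0 w2=1 w4=0 w7=1 w1=0 w0=1 w5=1 clk=0 w8=1 w6=0
t4.Δ1 w2=1 w4=0 w7=1 w1=0 w0=1 w5=1 clk=1 w8=1 w6=0
t4.Δ2 w2=0 w4=0 w7=1 w1=0 w0=1 w5=1 clk=1 w8=1 w6=0
t4.Δ3 w2=0 w4=1 w7=1 w1=0 w0=0 w5=0 clk=1 w8=0 w6=0
t4.Δ4 w2=0 w4=0 w7=0 w1=1 w0=1 w5=0 clk=1 w8=0 w6=0
t4.Δ5 w2=0 w4=0 w7=1 w1=1 w0=0 w5=0 clk=1 w8=0 w6=0
t4.Δ6 w2=0 w4=0 w7=0 w1=1 w0=0 w5=0 clk=1 w8=0 w6=0
t5.Δ0 w2=0 w4=0 w7=0 w1=1 w0=0 w5=0 clk=1 w8=0 w6=0
t5.Δ1 w2=0 w4=0 w7=0 w1=1 w0=0 w5=0 clk=0 w8=0 w6=0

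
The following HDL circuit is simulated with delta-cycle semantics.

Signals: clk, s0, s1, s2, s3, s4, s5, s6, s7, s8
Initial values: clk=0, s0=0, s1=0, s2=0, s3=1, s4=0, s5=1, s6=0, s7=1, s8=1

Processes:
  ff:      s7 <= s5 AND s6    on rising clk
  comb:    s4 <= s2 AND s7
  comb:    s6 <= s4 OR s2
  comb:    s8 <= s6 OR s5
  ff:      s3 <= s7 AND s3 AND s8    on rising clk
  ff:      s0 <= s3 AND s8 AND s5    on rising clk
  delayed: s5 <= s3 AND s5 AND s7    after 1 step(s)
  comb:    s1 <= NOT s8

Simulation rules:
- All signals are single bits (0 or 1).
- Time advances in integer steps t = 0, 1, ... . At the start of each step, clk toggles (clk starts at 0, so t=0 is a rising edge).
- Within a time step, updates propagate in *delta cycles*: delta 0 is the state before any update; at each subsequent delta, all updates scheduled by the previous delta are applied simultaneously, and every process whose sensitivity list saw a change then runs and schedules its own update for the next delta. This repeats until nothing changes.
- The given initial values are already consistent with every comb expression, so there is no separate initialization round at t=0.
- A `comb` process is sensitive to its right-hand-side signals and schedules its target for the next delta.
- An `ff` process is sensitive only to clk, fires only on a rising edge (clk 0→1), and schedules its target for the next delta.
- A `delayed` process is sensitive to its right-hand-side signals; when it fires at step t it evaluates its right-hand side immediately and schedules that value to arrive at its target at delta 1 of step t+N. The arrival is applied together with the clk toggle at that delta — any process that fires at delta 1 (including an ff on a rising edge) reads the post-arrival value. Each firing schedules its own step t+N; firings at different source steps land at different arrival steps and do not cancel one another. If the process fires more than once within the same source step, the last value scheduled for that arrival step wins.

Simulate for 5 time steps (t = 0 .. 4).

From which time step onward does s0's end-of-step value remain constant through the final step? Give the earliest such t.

[bits: s5,s7,s8,s3,s2,s4,s6,s1,s0,clk]
t=0: Δ0=1111000000 Δ1=1111000001 Δ2=1011000011 | 2Δ
t=1: Δ0=1011000011 Δ1=0011000010 Δ2=0001000010 Δ3=0001000110 | 3Δ
t=2: Δ0=0001000110 Δ1=0001000111 Δ2=0000000101 | 2Δ
t=3: Δ0=0000000101 Δ1=0000000100 | 1Δ
t=4: Δ0=0000000100 Δ1=0000000101 | 1Δ

2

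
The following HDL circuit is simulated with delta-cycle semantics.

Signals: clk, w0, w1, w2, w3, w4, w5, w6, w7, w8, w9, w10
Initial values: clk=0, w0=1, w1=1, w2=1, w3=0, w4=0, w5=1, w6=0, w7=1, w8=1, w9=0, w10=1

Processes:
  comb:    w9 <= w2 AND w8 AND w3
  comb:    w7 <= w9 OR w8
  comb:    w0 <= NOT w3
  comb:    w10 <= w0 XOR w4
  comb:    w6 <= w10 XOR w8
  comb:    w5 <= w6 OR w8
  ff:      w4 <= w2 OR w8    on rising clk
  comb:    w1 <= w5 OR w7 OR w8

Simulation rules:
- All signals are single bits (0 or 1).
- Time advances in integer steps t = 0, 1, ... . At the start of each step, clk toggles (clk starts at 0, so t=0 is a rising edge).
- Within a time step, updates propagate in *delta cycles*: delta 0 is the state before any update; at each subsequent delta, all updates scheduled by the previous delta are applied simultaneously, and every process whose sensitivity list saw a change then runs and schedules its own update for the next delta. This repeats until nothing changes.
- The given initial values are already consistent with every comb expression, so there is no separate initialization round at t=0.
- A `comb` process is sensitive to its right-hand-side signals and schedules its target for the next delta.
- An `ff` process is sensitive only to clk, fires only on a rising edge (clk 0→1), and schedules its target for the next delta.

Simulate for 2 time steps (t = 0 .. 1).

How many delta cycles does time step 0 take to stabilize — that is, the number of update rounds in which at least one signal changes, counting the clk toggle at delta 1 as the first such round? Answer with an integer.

4

t=0 Δ0: w10=1 w5=1 w1=1 w0=1 w6=0 w2=1 w8=1 w9=0 w4=0 clk=0 w7=1 w3=0
  Δ1: clk:0→1
  Δ2: w4:0→1
  Δ3: w10:1→0
  Δ4: w6:0→1
  (4Δ to stable)
t=1 Δ0: w10=0 w5=1 w1=1 w0=1 w6=1 w2=1 w8=1 w9=0 w4=1 clk=1 w7=1 w3=0
  Δ1: clk:1→0
  (1Δ to stable)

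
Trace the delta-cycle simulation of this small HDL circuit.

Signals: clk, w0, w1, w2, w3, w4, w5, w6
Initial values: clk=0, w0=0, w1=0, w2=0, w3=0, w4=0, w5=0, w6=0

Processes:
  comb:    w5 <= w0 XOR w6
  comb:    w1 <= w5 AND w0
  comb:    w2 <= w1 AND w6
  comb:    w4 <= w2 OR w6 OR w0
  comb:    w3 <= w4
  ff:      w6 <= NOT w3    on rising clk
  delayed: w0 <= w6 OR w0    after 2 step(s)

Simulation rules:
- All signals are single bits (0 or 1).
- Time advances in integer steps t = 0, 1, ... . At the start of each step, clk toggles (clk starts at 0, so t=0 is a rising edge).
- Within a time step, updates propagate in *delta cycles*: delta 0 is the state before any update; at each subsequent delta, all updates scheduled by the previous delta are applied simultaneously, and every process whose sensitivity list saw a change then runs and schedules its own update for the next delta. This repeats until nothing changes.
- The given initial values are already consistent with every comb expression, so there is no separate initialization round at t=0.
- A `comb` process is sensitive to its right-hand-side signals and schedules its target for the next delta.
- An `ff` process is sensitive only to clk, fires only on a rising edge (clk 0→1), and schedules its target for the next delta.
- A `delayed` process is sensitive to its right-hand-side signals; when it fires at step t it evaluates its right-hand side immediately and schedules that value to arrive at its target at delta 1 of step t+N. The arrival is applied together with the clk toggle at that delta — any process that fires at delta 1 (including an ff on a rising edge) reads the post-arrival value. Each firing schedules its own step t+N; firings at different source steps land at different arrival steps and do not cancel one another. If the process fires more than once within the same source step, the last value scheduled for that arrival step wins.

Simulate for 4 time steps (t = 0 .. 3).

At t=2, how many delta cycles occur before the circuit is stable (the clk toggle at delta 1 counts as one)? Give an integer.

t0.Δ0 w6=0 w1=0 w0=0 w2=0 w4=0 w3=0 clk=0 w5=0
t0.Δ1 w6=0 w1=0 w0=0 w2=0 w4=0 w3=0 clk=1 w5=0
t0.Δ2 w6=1 w1=0 w0=0 w2=0 w4=0 w3=0 clk=1 w5=0
t0.Δ3 w6=1 w1=0 w0=0 w2=0 w4=1 w3=0 clk=1 w5=1
t0.Δ4 w6=1 w1=0 w0=0 w2=0 w4=1 w3=1 clk=1 w5=1
t1.Δ0 w6=1 w1=0 w0=0 w2=0 w4=1 w3=1 clk=1 w5=1
t1.Δ1 w6=1 w1=0 w0=0 w2=0 w4=1 w3=1 clk=0 w5=1
t2.Δ0 w6=1 w1=0 w0=0 w2=0 w4=1 w3=1 clk=0 w5=1
t2.Δ1 w6=1 w1=0 w0=1 w2=0 w4=1 w3=1 clk=1 w5=1
t2.Δ2 w6=0 w1=1 w0=1 w2=0 w4=1 w3=1 clk=1 w5=0
t2.Δ3 w6=0 w1=0 w0=1 w2=0 w4=1 w3=1 clk=1 w5=1
t2.Δ4 w6=0 w1=1 w0=1 w2=0 w4=1 w3=1 clk=1 w5=1
t3.Δ0 w6=0 w1=1 w0=1 w2=0 w4=1 w3=1 clk=1 w5=1
t3.Δ1 w6=0 w1=1 w0=1 w2=0 w4=1 w3=1 clk=0 w5=1

4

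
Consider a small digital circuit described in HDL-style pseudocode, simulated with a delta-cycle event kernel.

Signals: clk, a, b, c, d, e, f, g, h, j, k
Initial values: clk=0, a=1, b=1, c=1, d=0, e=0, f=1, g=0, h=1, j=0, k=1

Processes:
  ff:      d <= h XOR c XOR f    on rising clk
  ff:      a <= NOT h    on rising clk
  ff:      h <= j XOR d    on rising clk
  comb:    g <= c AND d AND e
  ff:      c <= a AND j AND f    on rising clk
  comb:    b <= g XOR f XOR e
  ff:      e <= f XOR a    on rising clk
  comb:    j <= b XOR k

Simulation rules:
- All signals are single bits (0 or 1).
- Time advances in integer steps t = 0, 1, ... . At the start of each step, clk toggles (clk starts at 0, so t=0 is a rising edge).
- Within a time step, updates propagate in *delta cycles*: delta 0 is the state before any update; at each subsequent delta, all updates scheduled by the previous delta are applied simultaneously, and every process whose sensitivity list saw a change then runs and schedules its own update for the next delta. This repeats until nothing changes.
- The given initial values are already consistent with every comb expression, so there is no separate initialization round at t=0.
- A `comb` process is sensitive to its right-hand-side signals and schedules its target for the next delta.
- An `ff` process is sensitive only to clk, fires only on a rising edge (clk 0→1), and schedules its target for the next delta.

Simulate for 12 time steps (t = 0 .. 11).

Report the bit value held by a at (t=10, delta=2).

0

t=0 Δ0: j=0 clk=0 h=1 d=0 b=1 k=1 e=0 f=1 a=1 g=0 c=1
  Δ1: clk:0→1
  Δ2: h:1→0, d:0→1, a:1→0, c:1→0
  (2Δ to stable)
t=1 Δ0: j=0 clk=1 h=0 d=1 b=1 k=1 e=0 f=1 a=0 g=0 c=0
  Δ1: clk:1→0
  (1Δ to stable)
t=2 Δ0: j=0 clk=0 h=0 d=1 b=1 k=1 e=0 f=1 a=0 g=0 c=0
  Δ1: clk:0→1
  Δ2: h:0→1, e:0→1, a:0→1
  Δ3: b:1→0
  Δ4: j:0→1
  (4Δ to stable)
t=3 Δ0: j=1 clk=1 h=1 d=1 b=0 k=1 e=1 f=1 a=1 g=0 c=0
  Δ1: clk:1→0
  (1Δ to stable)
t=4 Δ0: j=1 clk=0 h=1 d=1 b=0 k=1 e=1 f=1 a=1 g=0 c=0
  Δ1: clk:0→1
  Δ2: h:1→0, d:1→0, e:1→0, a:1→0, c:0→1
  Δ3: b:0→1
  Δ4: j:1→0
  (4Δ to stable)
t=5 Δ0: j=0 clk=1 h=0 d=0 b=1 k=1 e=0 f=1 a=0 g=0 c=1
  Δ1: clk:1→0
  (1Δ to stable)
t=6 Δ0: j=0 clk=0 h=0 d=0 b=1 k=1 e=0 f=1 a=0 g=0 c=1
  Δ1: clk:0→1
  Δ2: e:0→1, a:0→1, c:1→0
  Δ3: b:1→0
  Δ4: j:0→1
  (4Δ to stable)
t=7 Δ0: j=1 clk=1 h=0 d=0 b=0 k=1 e=1 f=1 a=1 g=0 c=0
  Δ1: clk:1→0
  (1Δ to stable)
t=8 Δ0: j=1 clk=0 h=0 d=0 b=0 k=1 e=1 f=1 a=1 g=0 c=0
  Δ1: clk:0→1
  Δ2: h:0→1, d:0→1, e:1→0, c:0→1
  Δ3: b:0→1
  Δ4: j:1→0
  (4Δ to stable)
t=9 Δ0: j=0 clk=1 h=1 d=1 b=1 k=1 e=0 f=1 a=1 g=0 c=1
  Δ1: clk:1→0
  (1Δ to stable)
t=10 Δ0: j=0 clk=0 h=1 d=1 b=1 k=1 e=0 f=1 a=1 g=0 c=1
  Δ1: clk:0→1
  Δ2: a:1→0, c:1→0
  (2Δ to stable)
t=11 Δ0: j=0 clk=1 h=1 d=1 b=1 k=1 e=0 f=1 a=0 g=0 c=0
  Δ1: clk:1→0
  (1Δ to stable)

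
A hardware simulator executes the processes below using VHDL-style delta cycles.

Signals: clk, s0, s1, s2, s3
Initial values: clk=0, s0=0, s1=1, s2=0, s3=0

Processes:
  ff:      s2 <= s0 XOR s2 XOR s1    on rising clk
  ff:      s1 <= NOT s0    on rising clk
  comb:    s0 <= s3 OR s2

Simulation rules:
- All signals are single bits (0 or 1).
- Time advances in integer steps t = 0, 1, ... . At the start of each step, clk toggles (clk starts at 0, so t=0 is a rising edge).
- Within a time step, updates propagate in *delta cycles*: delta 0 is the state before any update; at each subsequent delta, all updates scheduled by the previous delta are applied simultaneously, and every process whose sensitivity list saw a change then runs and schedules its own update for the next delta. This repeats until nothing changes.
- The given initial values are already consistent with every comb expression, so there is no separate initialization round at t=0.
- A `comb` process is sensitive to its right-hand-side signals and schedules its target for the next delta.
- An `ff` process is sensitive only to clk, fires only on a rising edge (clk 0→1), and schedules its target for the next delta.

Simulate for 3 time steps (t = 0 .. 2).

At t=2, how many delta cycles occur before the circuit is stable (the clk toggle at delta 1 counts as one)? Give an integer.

[bits: s0,s3,s2,s1,clk]
t=0: Δ0=00010 Δ1=00011 Δ2=00111 Δ3=10111 | 3Δ
t=1: Δ0=10111 Δ1=10110 | 1Δ
t=2: Δ0=10110 Δ1=10111 Δ2=10101 | 2Δ

2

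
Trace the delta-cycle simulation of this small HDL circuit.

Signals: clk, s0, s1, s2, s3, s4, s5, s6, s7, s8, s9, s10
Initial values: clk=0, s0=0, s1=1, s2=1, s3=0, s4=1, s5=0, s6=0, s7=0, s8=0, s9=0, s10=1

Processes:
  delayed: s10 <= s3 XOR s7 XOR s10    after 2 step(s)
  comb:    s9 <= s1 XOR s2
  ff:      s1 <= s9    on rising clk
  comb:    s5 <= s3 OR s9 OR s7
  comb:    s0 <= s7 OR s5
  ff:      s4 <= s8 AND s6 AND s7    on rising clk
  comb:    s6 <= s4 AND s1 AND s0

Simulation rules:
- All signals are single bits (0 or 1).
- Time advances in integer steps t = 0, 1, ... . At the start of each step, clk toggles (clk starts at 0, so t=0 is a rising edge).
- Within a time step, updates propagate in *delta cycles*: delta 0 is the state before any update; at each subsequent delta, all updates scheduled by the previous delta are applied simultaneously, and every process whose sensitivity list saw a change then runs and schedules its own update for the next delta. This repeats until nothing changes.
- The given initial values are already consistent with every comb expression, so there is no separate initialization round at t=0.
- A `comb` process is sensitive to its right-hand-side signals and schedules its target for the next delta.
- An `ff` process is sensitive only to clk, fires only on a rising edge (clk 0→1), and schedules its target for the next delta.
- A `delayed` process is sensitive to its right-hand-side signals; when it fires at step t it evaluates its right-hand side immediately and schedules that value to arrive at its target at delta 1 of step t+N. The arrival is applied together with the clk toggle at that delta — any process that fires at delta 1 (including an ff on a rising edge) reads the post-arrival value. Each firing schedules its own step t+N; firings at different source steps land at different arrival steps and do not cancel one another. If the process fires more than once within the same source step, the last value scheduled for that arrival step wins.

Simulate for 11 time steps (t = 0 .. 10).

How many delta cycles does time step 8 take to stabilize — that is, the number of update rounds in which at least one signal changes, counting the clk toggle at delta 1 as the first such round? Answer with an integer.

t0.Δ0 s8=0 s0=0 s5=0 s2=1 s3=0 clk=0 s10=1 s1=1 s4=1 s9=0 s7=0 s6=0
t0.Δ1 s8=0 s0=0 s5=0 s2=1 s3=0 clk=1 s10=1 s1=1 s4=1 s9=0 s7=0 s6=0
t0.Δ2 s8=0 s0=0 s5=0 s2=1 s3=0 clk=1 s10=1 s1=0 s4=0 s9=0 s7=0 s6=0
t0.Δ3 s8=0 s0=0 s5=0 s2=1 s3=0 clk=1 s10=1 s1=0 s4=0 s9=1 s7=0 s6=0
t0.Δ4 s8=0 s0=0 s5=1 s2=1 s3=0 clk=1 s10=1 s1=0 s4=0 s9=1 s7=0 s6=0
t0.Δ5 s8=0 s0=1 s5=1 s2=1 s3=0 clk=1 s10=1 s1=0 s4=0 s9=1 s7=0 s6=0
t1.Δ0 s8=0 s0=1 s5=1 s2=1 s3=0 clk=1 s10=1 s1=0 s4=0 s9=1 s7=0 s6=0
t1.Δ1 s8=0 s0=1 s5=1 s2=1 s3=0 clk=0 s10=1 s1=0 s4=0 s9=1 s7=0 s6=0
t2.Δ0 s8=0 s0=1 s5=1 s2=1 s3=0 clk=0 s10=1 s1=0 s4=0 s9=1 s7=0 s6=0
t2.Δ1 s8=0 s0=1 s5=1 s2=1 s3=0 clk=1 s10=1 s1=0 s4=0 s9=1 s7=0 s6=0
t2.Δ2 s8=0 s0=1 s5=1 s2=1 s3=0 clk=1 s10=1 s1=1 s4=0 s9=1 s7=0 s6=0
t2.Δ3 s8=0 s0=1 s5=1 s2=1 s3=0 clk=1 s10=1 s1=1 s4=0 s9=0 s7=0 s6=0
t2.Δ4 s8=0 s0=1 s5=0 s2=1 s3=0 clk=1 s10=1 s1=1 s4=0 s9=0 s7=0 s6=0
t2.Δ5 s8=0 s0=0 s5=0 s2=1 s3=0 clk=1 s10=1 s1=1 s4=0 s9=0 s7=0 s6=0
t3.Δ0 s8=0 s0=0 s5=0 s2=1 s3=0 clk=1 s10=1 s1=1 s4=0 s9=0 s7=0 s6=0
t3.Δ1 s8=0 s0=0 s5=0 s2=1 s3=0 clk=0 s10=1 s1=1 s4=0 s9=0 s7=0 s6=0
t4.Δ0 s8=0 s0=0 s5=0 s2=1 s3=0 clk=0 s10=1 s1=1 s4=0 s9=0 s7=0 s6=0
t4.Δ1 s8=0 s0=0 s5=0 s2=1 s3=0 clk=1 s10=1 s1=1 s4=0 s9=0 s7=0 s6=0
t4.Δ2 s8=0 s0=0 s5=0 s2=1 s3=0 clk=1 s10=1 s1=0 s4=0 s9=0 s7=0 s6=0
t4.Δ3 s8=0 s0=0 s5=0 s2=1 s3=0 clk=1 s10=1 s1=0 s4=0 s9=1 s7=0 s6=0
t4.Δ4 s8=0 s0=0 s5=1 s2=1 s3=0 clk=1 s10=1 s1=0 s4=0 s9=1 s7=0 s6=0
t4.Δ5 s8=0 s0=1 s5=1 s2=1 s3=0 clk=1 s10=1 s1=0 s4=0 s9=1 s7=0 s6=0
t5.Δ0 s8=0 s0=1 s5=1 s2=1 s3=0 clk=1 s10=1 s1=0 s4=0 s9=1 s7=0 s6=0
t5.Δ1 s8=0 s0=1 s5=1 s2=1 s3=0 clk=0 s10=1 s1=0 s4=0 s9=1 s7=0 s6=0
t6.Δ0 s8=0 s0=1 s5=1 s2=1 s3=0 clk=0 s10=1 s1=0 s4=0 s9=1 s7=0 s6=0
t6.Δ1 s8=0 s0=1 s5=1 s2=1 s3=0 clk=1 s10=1 s1=0 s4=0 s9=1 s7=0 s6=0
t6.Δ2 s8=0 s0=1 s5=1 s2=1 s3=0 clk=1 s10=1 s1=1 s4=0 s9=1 s7=0 s6=0
t6.Δ3 s8=0 s0=1 s5=1 s2=1 s3=0 clk=1 s10=1 s1=1 s4=0 s9=0 s7=0 s6=0
t6.Δ4 s8=0 s0=1 s5=0 s2=1 s3=0 clk=1 s10=1 s1=1 s4=0 s9=0 s7=0 s6=0
t6.Δ5 s8=0 s0=0 s5=0 s2=1 s3=0 clk=1 s10=1 s1=1 s4=0 s9=0 s7=0 s6=0
t7.Δ0 s8=0 s0=0 s5=0 s2=1 s3=0 clk=1 s10=1 s1=1 s4=0 s9=0 s7=0 s6=0
t7.Δ1 s8=0 s0=0 s5=0 s2=1 s3=0 clk=0 s10=1 s1=1 s4=0 s9=0 s7=0 s6=0
t8.Δ0 s8=0 s0=0 s5=0 s2=1 s3=0 clk=0 s10=1 s1=1 s4=0 s9=0 s7=0 s6=0
t8.Δ1 s8=0 s0=0 s5=0 s2=1 s3=0 clk=1 s10=1 s1=1 s4=0 s9=0 s7=0 s6=0
t8.Δ2 s8=0 s0=0 s5=0 s2=1 s3=0 clk=1 s10=1 s1=0 s4=0 s9=0 s7=0 s6=0
t8.Δ3 s8=0 s0=0 s5=0 s2=1 s3=0 clk=1 s10=1 s1=0 s4=0 s9=1 s7=0 s6=0
t8.Δ4 s8=0 s0=0 s5=1 s2=1 s3=0 clk=1 s10=1 s1=0 s4=0 s9=1 s7=0 s6=0
t8.Δ5 s8=0 s0=1 s5=1 s2=1 s3=0 clk=1 s10=1 s1=0 s4=0 s9=1 s7=0 s6=0
t9.Δ0 s8=0 s0=1 s5=1 s2=1 s3=0 clk=1 s10=1 s1=0 s4=0 s9=1 s7=0 s6=0
t9.Δ1 s8=0 s0=1 s5=1 s2=1 s3=0 clk=0 s10=1 s1=0 s4=0 s9=1 s7=0 s6=0
t10.Δ0 s8=0 s0=1 s5=1 s2=1 s3=0 clk=0 s10=1 s1=0 s4=0 s9=1 s7=0 s6=0
t10.Δ1 s8=0 s0=1 s5=1 s2=1 s3=0 clk=1 s10=1 s1=0 s4=0 s9=1 s7=0 s6=0
t10.Δ2 s8=0 s0=1 s5=1 s2=1 s3=0 clk=1 s10=1 s1=1 s4=0 s9=1 s7=0 s6=0
t10.Δ3 s8=0 s0=1 s5=1 s2=1 s3=0 clk=1 s10=1 s1=1 s4=0 s9=0 s7=0 s6=0
t10.Δ4 s8=0 s0=1 s5=0 s2=1 s3=0 clk=1 s10=1 s1=1 s4=0 s9=0 s7=0 s6=0
t10.Δ5 s8=0 s0=0 s5=0 s2=1 s3=0 clk=1 s10=1 s1=1 s4=0 s9=0 s7=0 s6=0

5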